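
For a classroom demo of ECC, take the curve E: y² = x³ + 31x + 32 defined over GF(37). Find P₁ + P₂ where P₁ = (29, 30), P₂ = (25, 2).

(32, 23)

(29, 30) + (25, 2). λ = (2 - 30)/(25 - 29) ≡ 9/33 mod 37. 33⁻¹ ≡ 9 (mod 37), so λ ≡ 7.
  x = λ² - 29 - 25 = 49 - 54 ≡ 32; y = λ·(29 - 32) - 30 ≡ 23. → (32, 23)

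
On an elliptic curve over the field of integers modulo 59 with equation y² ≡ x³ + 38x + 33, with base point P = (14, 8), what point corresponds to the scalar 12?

(16, 31)

Repeated addition: build up to 12P.
2P: tangent at (14, 8): λ = (3·14² + 38)/(2·8) ≡ 36/16. 16⁻¹ ≡ 48 (mod 59), so λ ≡ 36·48 ≡ 17.
  x = λ² - 14 - 14 = 289 - 28 ≡ 25; y = λ·(14 - 25) - 8 ≡ 41. → (25, 41)
3P: (25, 41) + (14, 8). λ = (8 - 41)/(14 - 25) ≡ 26/48 mod 59. 48⁻¹ ≡ 16 (mod 59), so λ ≡ 3.
  x = λ² - 25 - 14 = 9 - 39 ≡ 29; y = λ·(25 - 29) - 41 ≡ 6. → (29, 6)
4P: (29, 6) + (14, 8). λ = (8 - 6)/(14 - 29) ≡ 2/44 mod 59. 44⁻¹ ≡ 55 (mod 59), so λ ≡ 51.
  x = λ² - 29 - 14 = 2601 - 43 ≡ 21; y = λ·(29 - 21) - 6 ≡ 48. → (21, 48)
5P: (21, 48) + (14, 8). λ = (8 - 48)/(14 - 21) ≡ 19/52 mod 59. 52⁻¹ ≡ 42 (mod 59) since 52·42 = 2184 ≡ 1, so λ ≡ 31.
  x = λ² - 21 - 14 = 961 - 35 ≡ 41; y = λ·(21 - 41) - 48 ≡ 40. → (41, 40)
6P: (41, 40) + (14, 8). λ = (8 - 40)/(14 - 41) ≡ 27/32 mod 59. 32⁻¹ ≡ 24 (mod 59) since 32·24 = 768 ≡ 1, so λ ≡ 58.
  x = λ² - 41 - 14 = 3364 - 55 ≡ 5; y = λ·(41 - 5) - 40 ≡ 42. → (5, 42)
7P: (5, 42) + (14, 8). λ = (8 - 42)/(14 - 5) ≡ 25/9 mod 59. 9⁻¹ ≡ 46 (mod 59), so λ ≡ 29.
  x = λ² - 5 - 14 = 841 - 19 ≡ 55; y = λ·(5 - 55) - 42 ≡ 42. → (55, 42)
8P: (55, 42) + (14, 8). λ = (8 - 42)/(14 - 55) ≡ 25/18 mod 59. 18⁻¹ ≡ 23 (mod 59), so λ ≡ 44.
  x = λ² - 55 - 14 = 1936 - 69 ≡ 38; y = λ·(55 - 38) - 42 ≡ 57. → (38, 57)
9P: (38, 57) + (14, 8). λ = (8 - 57)/(14 - 38) ≡ 10/35 mod 59. 35⁻¹ ≡ 27 (mod 59) since 35·27 = 945 ≡ 1, so λ ≡ 34.
  x = λ² - 38 - 14 = 1156 - 52 ≡ 42; y = λ·(38 - 42) - 57 ≡ 43. → (42, 43)
10P: (42, 43) + (14, 8). λ = (8 - 43)/(14 - 42) ≡ 24/31 mod 59. 31⁻¹ ≡ 40 (mod 59) since 31·40 = 1240 ≡ 1, so λ ≡ 16.
  x = λ² - 42 - 14 = 256 - 56 ≡ 23; y = λ·(42 - 23) - 43 ≡ 25. → (23, 25)
11P: (23, 25) + (14, 8). λ = (8 - 25)/(14 - 23) ≡ 42/50 mod 59. 50⁻¹ ≡ 13 (mod 59) since 50·13 = 650 ≡ 1, so λ ≡ 15.
  x = λ² - 23 - 14 = 225 - 37 ≡ 11; y = λ·(23 - 11) - 25 ≡ 37. → (11, 37)
12P: (11, 37) + (14, 8). λ = (8 - 37)/(14 - 11) ≡ 30/3 mod 59. 3⁻¹ ≡ 20 (mod 59), so λ ≡ 10.
  x = λ² - 11 - 14 = 100 - 25 ≡ 16; y = λ·(11 - 16) - 37 ≡ 31. → (16, 31)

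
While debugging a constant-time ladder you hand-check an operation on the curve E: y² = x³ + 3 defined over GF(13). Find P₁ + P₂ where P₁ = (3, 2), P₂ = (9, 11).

(3, 2) + (9, 11). λ = (11 - 2)/(9 - 3) ≡ 9/6 mod 13. 6⁻¹ ≡ 11 (mod 13) since 6·11 = 66 ≡ 1, so λ ≡ 8.
  x = λ² - 3 - 9 = 64 - 12 ≡ 0; y = λ·(3 - 0) - 2 ≡ 9. → (0, 9)

(0, 9)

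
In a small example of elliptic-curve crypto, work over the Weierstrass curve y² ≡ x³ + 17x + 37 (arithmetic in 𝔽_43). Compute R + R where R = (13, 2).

tangent at (13, 2): λ = (3·13² + 17)/(2·2) ≡ 8/4. 4⁻¹ ≡ 11 (mod 43), so λ ≡ 8·11 ≡ 2.
  x = λ² - 13 - 13 = 4 - 26 ≡ 21; y = λ·(13 - 21) - 2 ≡ 25. → (21, 25)

(21, 25)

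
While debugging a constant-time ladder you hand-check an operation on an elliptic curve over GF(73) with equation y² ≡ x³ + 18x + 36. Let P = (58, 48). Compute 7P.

(32, 47)

Double-and-add on 7 = (111)₂. Start with P = (58, 48) for the leading 1-bit.
double: tangent at (58, 48): λ = (3·58² + 18)/(2·48) ≡ 36/23. 23⁻¹ ≡ 54 (mod 73), so λ ≡ 36·54 ≡ 46.
  x = λ² - 58 - 58 = 2116 - 116 ≡ 29; y = λ·(58 - 29) - 48 ≡ 45. → (29, 45)
add P: (29, 45) + (58, 48). λ = (48 - 45)/(58 - 29) ≡ 3/29 mod 73. 29⁻¹ ≡ 68 (mod 73) since 29·68 = 1972 ≡ 1, so λ ≡ 58.
  x = λ² - 29 - 58 = 3364 - 87 ≡ 65; y = λ·(29 - 65) - 45 ≡ 57. → (65, 57)
double: tangent at (65, 57): λ = (3·65² + 18)/(2·57) ≡ 64/41. 41⁻¹ ≡ 57 (mod 73), so λ ≡ 64·57 ≡ 71.
  x = λ² - 65 - 65 = 5041 - 130 ≡ 20; y = λ·(65 - 20) - 57 ≡ 72. → (20, 72)
add P: (20, 72) + (58, 48). λ = (48 - 72)/(58 - 20) ≡ 49/38 mod 73. 38⁻¹ ≡ 25 (mod 73), so λ ≡ 57.
  x = λ² - 20 - 58 = 3249 - 78 ≡ 32; y = λ·(20 - 32) - 72 ≡ 47. → (32, 47)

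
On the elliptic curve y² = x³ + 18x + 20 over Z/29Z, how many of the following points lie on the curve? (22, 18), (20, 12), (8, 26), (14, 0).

3

(22, 18): 18² ≡ 5, rhs ≡ 15 → off.
(20, 12): 12² ≡ 28, rhs ≡ 28 → on.
(8, 26): 26² ≡ 9, rhs ≡ 9 → on.
(14, 0): 0² ≡ 0, rhs ≡ 0 → on.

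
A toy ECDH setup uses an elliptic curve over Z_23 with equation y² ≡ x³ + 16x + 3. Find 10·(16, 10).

Write Q = (16, 10).
Double-and-add on 10 = (1010)₂. Start with Q = (16, 10) for the leading 1-bit.
double: tangent at (16, 10): λ = (3·16² + 16)/(2·10) ≡ 2/20. 20⁻¹ ≡ 15 (mod 23), so λ ≡ 2·15 ≡ 7.
  x = λ² - 16 - 16 = 49 - 32 ≡ 17; y = λ·(16 - 17) - 10 ≡ 6. → (17, 6)
double: tangent at (17, 6): λ = (3·17² + 16)/(2·6) ≡ 9/12. 12⁻¹ ≡ 2 (mod 23) since 12·2 = 24 ≡ 1, so λ ≡ 9·2 ≡ 18.
  x = λ² - 17 - 17 = 324 - 34 ≡ 14; y = λ·(17 - 14) - 6 ≡ 2. → (14, 2)
add Q: (14, 2) + (16, 10). λ = (10 - 2)/(16 - 14) ≡ 8/2 mod 23. 2⁻¹ ≡ 12 (mod 23), so λ ≡ 4.
  x = λ² - 14 - 16 = 16 - 30 ≡ 9; y = λ·(14 - 9) - 2 ≡ 18. → (9, 18)
double: tangent at (9, 18): λ = (3·9² + 16)/(2·18) ≡ 6/13. 13⁻¹ ≡ 16 (mod 23), so λ ≡ 6·16 ≡ 4.
  x = λ² - 9 - 9 = 16 - 18 ≡ 21; y = λ·(9 - 21) - 18 ≡ 3. → (21, 3)

(21, 3)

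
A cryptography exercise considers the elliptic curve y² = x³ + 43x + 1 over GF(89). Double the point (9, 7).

(7, 72)

tangent at (9, 7): λ = (3·9² + 43)/(2·7) ≡ 19/14. 14⁻¹ ≡ 70 (mod 89), so λ ≡ 19·70 ≡ 84.
  x = λ² - 9 - 9 = 7056 - 18 ≡ 7; y = λ·(9 - 7) - 7 ≡ 72. → (7, 72)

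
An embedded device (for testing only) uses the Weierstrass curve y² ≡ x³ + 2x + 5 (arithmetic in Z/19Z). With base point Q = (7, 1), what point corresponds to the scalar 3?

Repeated addition: build up to 3Q.
2Q: tangent at (7, 1): λ = (3·7² + 2)/(2·1) ≡ 16/2. 2⁻¹ ≡ 10 (mod 19) since 2·10 = 20 ≡ 1, so λ ≡ 16·10 ≡ 8.
  x = λ² - 7 - 7 = 64 - 14 ≡ 12; y = λ·(7 - 12) - 1 ≡ 16. → (12, 16)
3Q: (12, 16) + (7, 1). λ = (1 - 16)/(7 - 12) ≡ 4/14 mod 19. 14⁻¹ ≡ 15 (mod 19), so λ ≡ 3.
  x = λ² - 12 - 7 = 9 - 19 ≡ 9; y = λ·(12 - 9) - 16 ≡ 12. → (9, 12)

(9, 12)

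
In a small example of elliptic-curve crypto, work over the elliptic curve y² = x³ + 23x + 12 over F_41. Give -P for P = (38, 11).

(38, 30)

-(38, 11) = (38, -11 mod 41) = (38, 30).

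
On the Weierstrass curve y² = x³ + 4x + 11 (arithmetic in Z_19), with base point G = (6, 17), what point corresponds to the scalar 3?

Repeated addition: build up to 3G.
2G: tangent at (6, 17): λ = (3·6² + 4)/(2·17) ≡ 17/15. 15⁻¹ ≡ 14 (mod 19) since 15·14 = 210 ≡ 1, so λ ≡ 17·14 ≡ 10.
  x = λ² - 6 - 6 = 100 - 12 ≡ 12; y = λ·(6 - 12) - 17 ≡ 18. → (12, 18)
3G: (12, 18) + (6, 17). λ = (17 - 18)/(6 - 12) ≡ 18/13 mod 19. 13⁻¹ ≡ 3 (mod 19) since 13·3 = 39 ≡ 1, so λ ≡ 16.
  x = λ² - 12 - 6 = 256 - 18 ≡ 10; y = λ·(12 - 10) - 18 ≡ 14. → (10, 14)

(10, 14)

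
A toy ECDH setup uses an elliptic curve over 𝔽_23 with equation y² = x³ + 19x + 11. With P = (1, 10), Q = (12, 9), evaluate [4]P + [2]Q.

First 4P:
Double-and-add on 4 = (100)₂. Start with P = (1, 10) for the leading 1-bit.
double: tangent at (1, 10): λ = (3·1² + 19)/(2·10) ≡ 22/20. 20⁻¹ ≡ 15 (mod 23), so λ ≡ 22·15 ≡ 8.
  x = λ² - 1 - 1 = 64 - 2 ≡ 16; y = λ·(1 - 16) - 10 ≡ 8. → (16, 8)
double: tangent at (16, 8): λ = (3·16² + 19)/(2·8) ≡ 5/16. 16⁻¹ ≡ 13 (mod 23) since 16·13 = 208 ≡ 1, so λ ≡ 5·13 ≡ 19.
  x = λ² - 16 - 16 = 361 - 32 ≡ 7; y = λ·(16 - 7) - 8 ≡ 2. → (7, 2)
4P = (7, 2).
Next 2Q:
Repeated addition: build up to 2Q.
2Q: tangent at (12, 9): λ = (3·12² + 19)/(2·9) ≡ 14/18. 18⁻¹ ≡ 9 (mod 23), so λ ≡ 14·9 ≡ 11.
  x = λ² - 12 - 12 = 121 - 24 ≡ 5; y = λ·(12 - 5) - 9 ≡ 22. → (5, 22)
2Q = (5, 22).
Finally 4P + 2Q:
(7, 2) + (5, 22). λ = (22 - 2)/(5 - 7) ≡ 20/21 mod 23. 21⁻¹ ≡ 11 (mod 23) since 21·11 = 231 ≡ 1, so λ ≡ 13.
  x = λ² - 7 - 5 = 169 - 12 ≡ 19; y = λ·(7 - 19) - 2 ≡ 3. → (19, 3)

(19, 3)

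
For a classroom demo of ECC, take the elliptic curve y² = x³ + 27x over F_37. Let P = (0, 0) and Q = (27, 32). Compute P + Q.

(0, 0) + (27, 32). λ = (32 - 0)/(27 - 0) ≡ 32/27 mod 37. 27⁻¹ ≡ 11 (mod 37), so λ ≡ 19.
  x = λ² - 0 - 27 = 361 - 27 ≡ 1; y = λ·(0 - 1) - 0 ≡ 18. → (1, 18)

(1, 18)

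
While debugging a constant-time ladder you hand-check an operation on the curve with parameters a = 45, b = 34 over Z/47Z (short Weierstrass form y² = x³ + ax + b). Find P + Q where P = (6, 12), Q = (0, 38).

(18, 40)

(6, 12) + (0, 38). λ = (38 - 12)/(0 - 6) ≡ 26/41 mod 47. 41⁻¹ ≡ 39 (mod 47), so λ ≡ 27.
  x = λ² - 6 - 0 = 729 - 6 ≡ 18; y = λ·(6 - 18) - 12 ≡ 40. → (18, 40)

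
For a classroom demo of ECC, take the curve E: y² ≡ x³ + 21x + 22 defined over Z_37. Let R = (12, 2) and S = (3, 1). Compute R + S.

(12, 2) + (3, 1). λ = (1 - 2)/(3 - 12) ≡ 36/28 mod 37. 28⁻¹ ≡ 4 (mod 37) since 28·4 = 112 ≡ 1, so λ ≡ 33.
  x = λ² - 12 - 3 = 1089 - 15 ≡ 1; y = λ·(12 - 1) - 2 ≡ 28. → (1, 28)

(1, 28)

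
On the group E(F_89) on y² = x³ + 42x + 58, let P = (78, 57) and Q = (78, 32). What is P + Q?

The two points share x = 78 and their y-coordinates satisfy 57 + 32 ≡ 0 (mod 89), so they are inverses. Their sum is ∞.

O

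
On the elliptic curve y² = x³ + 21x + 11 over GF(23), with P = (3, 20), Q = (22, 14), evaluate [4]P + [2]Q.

First 4P:
Repeated addition: build up to 4P.
2P: tangent at (3, 20): λ = (3·3² + 21)/(2·20) ≡ 2/17. 17⁻¹ ≡ 19 (mod 23) since 17·19 = 323 ≡ 1, so λ ≡ 2·19 ≡ 15.
  x = λ² - 3 - 3 = 225 - 6 ≡ 12; y = λ·(3 - 12) - 20 ≡ 6. → (12, 6)
3P: (12, 6) + (3, 20). λ = (20 - 6)/(3 - 12) ≡ 14/14 mod 23. 14⁻¹ ≡ 5 (mod 23) since 14·5 = 70 ≡ 1, so λ ≡ 1.
  x = λ² - 12 - 3 = 1 - 15 ≡ 9; y = λ·(12 - 9) - 6 ≡ 20. → (9, 20)
4P: (9, 20) + (3, 20). λ = (20 - 20)/(3 - 9) ≡ 0/17 mod 23. 17⁻¹ ≡ 19 (mod 23), so λ ≡ 0.
  x = λ² - 9 - 3 = 0 - 12 ≡ 11; y = λ·(9 - 11) - 20 ≡ 3. → (11, 3)
4P = (11, 3).
Next 2Q:
Repeated addition: build up to 2Q.
2Q: tangent at (22, 14): λ = (3·22² + 21)/(2·14) ≡ 1/5. 5⁻¹ ≡ 14 (mod 23) since 5·14 = 70 ≡ 1, so λ ≡ 1·14 ≡ 14.
  x = λ² - 22 - 22 = 196 - 44 ≡ 14; y = λ·(22 - 14) - 14 ≡ 6. → (14, 6)
2Q = (14, 6).
Finally 4P + 2Q:
(11, 3) + (14, 6). λ = (6 - 3)/(14 - 11) ≡ 3/3 mod 23. 3⁻¹ ≡ 8 (mod 23) since 3·8 = 24 ≡ 1, so λ ≡ 1.
  x = λ² - 11 - 14 = 1 - 25 ≡ 22; y = λ·(11 - 22) - 3 ≡ 9. → (22, 9)

(22, 9)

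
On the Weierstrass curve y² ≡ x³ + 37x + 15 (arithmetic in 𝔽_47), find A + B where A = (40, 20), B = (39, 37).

(22, 3)

(40, 20) + (39, 37). λ = (37 - 20)/(39 - 40) ≡ 17/46 mod 47. 46⁻¹ ≡ 46 (mod 47), so λ ≡ 30.
  x = λ² - 40 - 39 = 900 - 79 ≡ 22; y = λ·(40 - 22) - 20 ≡ 3. → (22, 3)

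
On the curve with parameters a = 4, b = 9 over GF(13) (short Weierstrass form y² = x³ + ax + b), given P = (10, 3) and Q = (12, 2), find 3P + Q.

(0, 10)

First 3P:
Repeated addition: build up to 3P.
2P: tangent at (10, 3): λ = (3·10² + 4)/(2·3) ≡ 5/6. 6⁻¹ ≡ 11 (mod 13), so λ ≡ 5·11 ≡ 3.
  x = λ² - 10 - 10 = 9 - 20 ≡ 2; y = λ·(10 - 2) - 3 ≡ 8. → (2, 8)
3P: (2, 8) + (10, 3). λ = (3 - 8)/(10 - 2) ≡ 8/8 mod 13. 8⁻¹ ≡ 5 (mod 13), so λ ≡ 1.
  x = λ² - 2 - 10 = 1 - 12 ≡ 2; y = λ·(2 - 2) - 8 ≡ 5. → (2, 5)
3P = (2, 5).
Finally 3P + Q:
(2, 5) + (12, 2). λ = (2 - 5)/(12 - 2) ≡ 10/10 mod 13. 10⁻¹ ≡ 4 (mod 13) since 10·4 = 40 ≡ 1, so λ ≡ 1.
  x = λ² - 2 - 12 = 1 - 14 ≡ 0; y = λ·(2 - 0) - 5 ≡ 10. → (0, 10)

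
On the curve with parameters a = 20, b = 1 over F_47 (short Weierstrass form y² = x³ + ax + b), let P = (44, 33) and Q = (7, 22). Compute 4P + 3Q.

(0, 1)

First 4P:
Double-and-add on 4 = (100)₂. Start with P = (44, 33) for the leading 1-bit.
double: tangent at (44, 33): λ = (3·44² + 20)/(2·33) ≡ 0/19. 19⁻¹ ≡ 5 (mod 47), so λ ≡ 0·5 ≡ 0.
  x = λ² - 44 - 44 = 0 - 88 ≡ 6; y = λ·(44 - 6) - 33 ≡ 14. → (6, 14)
double: tangent at (6, 14): λ = (3·6² + 20)/(2·14) ≡ 34/28. 28⁻¹ ≡ 42 (mod 47) since 28·42 = 1176 ≡ 1, so λ ≡ 34·42 ≡ 18.
  x = λ² - 6 - 6 = 324 - 12 ≡ 30; y = λ·(6 - 30) - 14 ≡ 24. → (30, 24)
4P = (30, 24).
Next 3Q:
Repeated addition: build up to 3Q.
2Q: tangent at (7, 22): λ = (3·7² + 20)/(2·22) ≡ 26/44. 44⁻¹ ≡ 31 (mod 47) since 44·31 = 1364 ≡ 1, so λ ≡ 26·31 ≡ 7.
  x = λ² - 7 - 7 = 49 - 14 ≡ 35; y = λ·(7 - 35) - 22 ≡ 17. → (35, 17)
3Q: (35, 17) + (7, 22). λ = (22 - 17)/(7 - 35) ≡ 5/19 mod 47. 19⁻¹ ≡ 5 (mod 47) since 19·5 = 95 ≡ 1, so λ ≡ 25.
  x = λ² - 35 - 7 = 625 - 42 ≡ 19; y = λ·(35 - 19) - 17 ≡ 7. → (19, 7)
3Q = (19, 7).
Finally 4P + 3Q:
(30, 24) + (19, 7). λ = (7 - 24)/(19 - 30) ≡ 30/36 mod 47. 36⁻¹ ≡ 17 (mod 47), so λ ≡ 40.
  x = λ² - 30 - 19 = 1600 - 49 ≡ 0; y = λ·(30 - 0) - 24 ≡ 1. → (0, 1)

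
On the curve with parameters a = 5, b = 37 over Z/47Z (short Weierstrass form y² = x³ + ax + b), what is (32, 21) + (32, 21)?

tangent at (32, 21): λ = (3·32² + 5)/(2·21) ≡ 22/42. 42⁻¹ ≡ 28 (mod 47), so λ ≡ 22·28 ≡ 5.
  x = λ² - 32 - 32 = 25 - 64 ≡ 8; y = λ·(32 - 8) - 21 ≡ 5. → (8, 5)

(8, 5)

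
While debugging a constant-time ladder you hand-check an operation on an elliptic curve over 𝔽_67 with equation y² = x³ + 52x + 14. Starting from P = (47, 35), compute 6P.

Repeated addition: build up to 6P.
2P: tangent at (47, 35): λ = (3·47² + 52)/(2·35) ≡ 46/3. 3⁻¹ ≡ 45 (mod 67) since 3·45 = 135 ≡ 1, so λ ≡ 46·45 ≡ 60.
  x = λ² - 47 - 47 = 3600 - 94 ≡ 22; y = λ·(47 - 22) - 35 ≡ 58. → (22, 58)
3P: (22, 58) + (47, 35). λ = (35 - 58)/(47 - 22) ≡ 44/25 mod 67. 25⁻¹ ≡ 59 (mod 67), so λ ≡ 50.
  x = λ² - 22 - 47 = 2500 - 69 ≡ 19; y = λ·(22 - 19) - 58 ≡ 25. → (19, 25)
4P: (19, 25) + (47, 35). λ = (35 - 25)/(47 - 19) ≡ 10/28 mod 67. 28⁻¹ ≡ 12 (mod 67), so λ ≡ 53.
  x = λ² - 19 - 47 = 2809 - 66 ≡ 63; y = λ·(19 - 63) - 25 ≡ 55. → (63, 55)
5P: (63, 55) + (47, 35). λ = (35 - 55)/(47 - 63) ≡ 47/51 mod 67. 51⁻¹ ≡ 46 (mod 67), so λ ≡ 18.
  x = λ² - 63 - 47 = 324 - 110 ≡ 13; y = λ·(63 - 13) - 55 ≡ 41. → (13, 41)
6P: (13, 41) + (47, 35). λ = (35 - 41)/(47 - 13) ≡ 61/34 mod 67. 34⁻¹ ≡ 2 (mod 67) since 34·2 = 68 ≡ 1, so λ ≡ 55.
  x = λ² - 13 - 47 = 3025 - 60 ≡ 17; y = λ·(13 - 17) - 41 ≡ 7. → (17, 7)

(17, 7)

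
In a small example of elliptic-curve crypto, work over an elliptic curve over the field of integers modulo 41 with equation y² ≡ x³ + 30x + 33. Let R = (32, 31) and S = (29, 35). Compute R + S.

(0, 22)

(32, 31) + (29, 35). λ = (35 - 31)/(29 - 32) ≡ 4/38 mod 41. 38⁻¹ ≡ 27 (mod 41) since 38·27 = 1026 ≡ 1, so λ ≡ 26.
  x = λ² - 32 - 29 = 676 - 61 ≡ 0; y = λ·(32 - 0) - 31 ≡ 22. → (0, 22)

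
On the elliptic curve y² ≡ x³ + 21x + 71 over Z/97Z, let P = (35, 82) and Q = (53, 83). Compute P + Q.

(59, 46)

(35, 82) + (53, 83). λ = (83 - 82)/(53 - 35) ≡ 1/18 mod 97. 18⁻¹ ≡ 27 (mod 97), so λ ≡ 27.
  x = λ² - 35 - 53 = 729 - 88 ≡ 59; y = λ·(35 - 59) - 82 ≡ 46. → (59, 46)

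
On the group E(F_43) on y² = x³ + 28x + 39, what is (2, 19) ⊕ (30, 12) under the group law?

(3, 35)

(2, 19) + (30, 12). λ = (12 - 19)/(30 - 2) ≡ 36/28 mod 43. 28⁻¹ ≡ 20 (mod 43) since 28·20 = 560 ≡ 1, so λ ≡ 32.
  x = λ² - 2 - 30 = 1024 - 32 ≡ 3; y = λ·(2 - 3) - 19 ≡ 35. → (3, 35)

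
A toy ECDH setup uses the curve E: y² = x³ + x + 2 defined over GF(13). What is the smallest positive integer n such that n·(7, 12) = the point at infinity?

2P: tangent at (7, 12): λ = (3·7² + 1)/(2·12) ≡ 5/11. 11⁻¹ ≡ 6 (mod 13) since 11·6 = 66 ≡ 1, so λ ≡ 5·6 ≡ 4.
  x = λ² - 7 - 7 = 16 - 14 ≡ 2; y = λ·(7 - 2) - 12 ≡ 8. → (2, 8)
3P: (2, 8) + (7, 12). λ = (12 - 8)/(7 - 2) ≡ 4/5 mod 13. 5⁻¹ ≡ 8 (mod 13) since 5·8 = 40 ≡ 1, so λ ≡ 6.
  x = λ² - 2 - 7 = 36 - 9 ≡ 1; y = λ·(2 - 1) - 8 ≡ 11. → (1, 11)
4P: (1, 11) + (7, 12). λ = (12 - 11)/(7 - 1) ≡ 1/6 mod 13. 6⁻¹ ≡ 11 (mod 13) since 6·11 = 66 ≡ 1, so λ ≡ 11.
  x = λ² - 1 - 7 = 121 - 8 ≡ 9; y = λ·(1 - 9) - 11 ≡ 5. → (9, 5)
5P: (9, 5) + (7, 12). λ = (12 - 5)/(7 - 9) ≡ 7/11 mod 13. 11⁻¹ ≡ 6 (mod 13) since 11·6 = 66 ≡ 1, so λ ≡ 3.
  x = λ² - 9 - 7 = 9 - 16 ≡ 6; y = λ·(9 - 6) - 5 ≡ 4. → (6, 4)
6P: (6, 4) + (7, 12). λ = (12 - 4)/(7 - 6) ≡ 8/1 mod 13. 1⁻¹ ≡ 1 (mod 13) since 1·1 = 1 ≡ 1, so λ ≡ 8.
  x = λ² - 6 - 7 = 64 - 13 ≡ 12; y = λ·(6 - 12) - 4 ≡ 0. → (12, 0)
7P: (12, 0) + (7, 12). λ = (12 - 0)/(7 - 12) ≡ 12/8 mod 13. 8⁻¹ ≡ 5 (mod 13) since 8·5 = 40 ≡ 1, so λ ≡ 8.
  x = λ² - 12 - 7 = 64 - 19 ≡ 6; y = λ·(12 - 6) - 0 ≡ 9. → (6, 9)
8P: (6, 9) + (7, 12). λ = (12 - 9)/(7 - 6) ≡ 3/1 mod 13. 1⁻¹ ≡ 1 (mod 13) since 1·1 = 1 ≡ 1, so λ ≡ 3.
  x = λ² - 6 - 7 = 9 - 13 ≡ 9; y = λ·(6 - 9) - 9 ≡ 8. → (9, 8)
9P: (9, 8) + (7, 12). λ = (12 - 8)/(7 - 9) ≡ 4/11 mod 13. 11⁻¹ ≡ 6 (mod 13) since 11·6 = 66 ≡ 1, so λ ≡ 11.
  x = λ² - 9 - 7 = 121 - 16 ≡ 1; y = λ·(9 - 1) - 8 ≡ 2. → (1, 2)
10P: (1, 2) + (7, 12). λ = (12 - 2)/(7 - 1) ≡ 10/6 mod 13. 6⁻¹ ≡ 11 (mod 13), so λ ≡ 6.
  x = λ² - 1 - 7 = 36 - 8 ≡ 2; y = λ·(1 - 2) - 2 ≡ 5. → (2, 5)
11P: (2, 5) + (7, 12). λ = (12 - 5)/(7 - 2) ≡ 7/5 mod 13. 5⁻¹ ≡ 8 (mod 13) since 5·8 = 40 ≡ 1, so λ ≡ 4.
  x = λ² - 2 - 7 = 16 - 9 ≡ 7; y = λ·(2 - 7) - 5 ≡ 1. → (7, 1)
12P: (7, 1) + (7, 12): same x and y₁ ≡ -y₂, so the sum is the point at infinity.
12P = the point at infinity, so the order is 12.

12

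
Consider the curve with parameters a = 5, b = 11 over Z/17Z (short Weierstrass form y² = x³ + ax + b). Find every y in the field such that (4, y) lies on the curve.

x³ + 5x + 11 = 95 ≡ 10 (mod 17).
10 is a non-residue mod 17; no y exists.

none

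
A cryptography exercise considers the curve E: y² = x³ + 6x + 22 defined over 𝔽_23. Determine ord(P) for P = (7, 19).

2P: tangent at (7, 19): λ = (3·7² + 6)/(2·19) ≡ 15/15. 15⁻¹ ≡ 20 (mod 23), so λ ≡ 15·20 ≡ 1.
  x = λ² - 7 - 7 = 1 - 14 ≡ 10; y = λ·(7 - 10) - 19 ≡ 1. → (10, 1)
3P: (10, 1) + (7, 19). λ = (19 - 1)/(7 - 10) ≡ 18/20 mod 23. 20⁻¹ ≡ 15 (mod 23) since 20·15 = 300 ≡ 1, so λ ≡ 17.
  x = λ² - 10 - 7 = 289 - 17 ≡ 19; y = λ·(10 - 19) - 1 ≡ 7. → (19, 7)
4P: (19, 7) + (7, 19). λ = (19 - 7)/(7 - 19) ≡ 12/11 mod 23. 11⁻¹ ≡ 21 (mod 23), so λ ≡ 22.
  x = λ² - 19 - 7 = 484 - 26 ≡ 21; y = λ·(19 - 21) - 7 ≡ 18. → (21, 18)
5P: (21, 18) + (7, 19). λ = (19 - 18)/(7 - 21) ≡ 1/9 mod 23. 9⁻¹ ≡ 18 (mod 23) since 9·18 = 162 ≡ 1, so λ ≡ 18.
  x = λ² - 21 - 7 = 324 - 28 ≡ 20; y = λ·(21 - 20) - 18 ≡ 0. → (20, 0)
6P: (20, 0) + (7, 19). λ = (19 - 0)/(7 - 20) ≡ 19/10 mod 23. 10⁻¹ ≡ 7 (mod 23) since 10·7 = 70 ≡ 1, so λ ≡ 18.
  x = λ² - 20 - 7 = 324 - 27 ≡ 21; y = λ·(20 - 21) - 0 ≡ 5. → (21, 5)
7P: (21, 5) + (7, 19). λ = (19 - 5)/(7 - 21) ≡ 14/9 mod 23. 9⁻¹ ≡ 18 (mod 23) since 9·18 = 162 ≡ 1, so λ ≡ 22.
  x = λ² - 21 - 7 = 484 - 28 ≡ 19; y = λ·(21 - 19) - 5 ≡ 16. → (19, 16)
8P: (19, 16) + (7, 19). λ = (19 - 16)/(7 - 19) ≡ 3/11 mod 23. 11⁻¹ ≡ 21 (mod 23), so λ ≡ 17.
  x = λ² - 19 - 7 = 289 - 26 ≡ 10; y = λ·(19 - 10) - 16 ≡ 22. → (10, 22)
9P: (10, 22) + (7, 19). λ = (19 - 22)/(7 - 10) ≡ 20/20 mod 23. 20⁻¹ ≡ 15 (mod 23), so λ ≡ 1.
  x = λ² - 10 - 7 = 1 - 17 ≡ 7; y = λ·(10 - 7) - 22 ≡ 4. → (7, 4)
10P: (7, 4) + (7, 19): same x and y₁ ≡ -y₂, so the sum is O.
10P = O, so the order is 10.

10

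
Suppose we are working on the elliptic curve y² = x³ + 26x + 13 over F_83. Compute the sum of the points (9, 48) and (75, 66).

(32, 74)

(9, 48) + (75, 66). λ = (66 - 48)/(75 - 9) ≡ 18/66 mod 83. 66⁻¹ ≡ 39 (mod 83), so λ ≡ 38.
  x = λ² - 9 - 75 = 1444 - 84 ≡ 32; y = λ·(9 - 32) - 48 ≡ 74. → (32, 74)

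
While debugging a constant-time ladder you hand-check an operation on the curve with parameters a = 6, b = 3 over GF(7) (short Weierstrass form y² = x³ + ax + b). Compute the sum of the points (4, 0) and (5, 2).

(2, 4)

(4, 0) + (5, 2). λ = (2 - 0)/(5 - 4) ≡ 2/1 mod 7. 1⁻¹ ≡ 1 (mod 7), so λ ≡ 2.
  x = λ² - 4 - 5 = 4 - 9 ≡ 2; y = λ·(4 - 2) - 0 ≡ 4. → (2, 4)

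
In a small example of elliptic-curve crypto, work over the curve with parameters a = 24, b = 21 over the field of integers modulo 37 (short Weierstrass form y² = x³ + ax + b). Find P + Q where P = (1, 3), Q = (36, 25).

(10, 22)

(1, 3) + (36, 25). λ = (25 - 3)/(36 - 1) ≡ 22/35 mod 37. 35⁻¹ ≡ 18 (mod 37) since 35·18 = 630 ≡ 1, so λ ≡ 26.
  x = λ² - 1 - 36 = 676 - 37 ≡ 10; y = λ·(1 - 10) - 3 ≡ 22. → (10, 22)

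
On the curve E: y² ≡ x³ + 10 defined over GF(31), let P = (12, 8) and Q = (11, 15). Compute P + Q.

(12, 8) + (11, 15). λ = (15 - 8)/(11 - 12) ≡ 7/30 mod 31. 30⁻¹ ≡ 30 (mod 31) since 30·30 = 900 ≡ 1, so λ ≡ 24.
  x = λ² - 12 - 11 = 576 - 23 ≡ 26; y = λ·(12 - 26) - 8 ≡ 28. → (26, 28)

(26, 28)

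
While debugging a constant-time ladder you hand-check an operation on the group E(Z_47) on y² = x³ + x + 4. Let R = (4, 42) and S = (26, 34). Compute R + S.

(4, 42) + (26, 34). λ = (34 - 42)/(26 - 4) ≡ 39/22 mod 47. 22⁻¹ ≡ 15 (mod 47), so λ ≡ 21.
  x = λ² - 4 - 26 = 441 - 30 ≡ 35; y = λ·(4 - 35) - 42 ≡ 12. → (35, 12)

(35, 12)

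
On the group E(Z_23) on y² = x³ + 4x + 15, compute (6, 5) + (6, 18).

The two points share x = 6 and their y-coordinates satisfy 5 + 18 ≡ 0 (mod 23), so they are inverses. Their sum is O.

O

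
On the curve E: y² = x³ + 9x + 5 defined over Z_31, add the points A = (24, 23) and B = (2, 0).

(10, 17)

(24, 23) + (2, 0). λ = (0 - 23)/(2 - 24) ≡ 8/9 mod 31. 9⁻¹ ≡ 7 (mod 31) since 9·7 = 63 ≡ 1, so λ ≡ 25.
  x = λ² - 24 - 2 = 625 - 26 ≡ 10; y = λ·(24 - 10) - 23 ≡ 17. → (10, 17)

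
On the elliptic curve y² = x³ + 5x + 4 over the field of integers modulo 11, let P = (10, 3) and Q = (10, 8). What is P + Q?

The two points share x = 10 and their y-coordinates satisfy 3 + 8 ≡ 0 (mod 11), so they are inverses. Their sum is O.

O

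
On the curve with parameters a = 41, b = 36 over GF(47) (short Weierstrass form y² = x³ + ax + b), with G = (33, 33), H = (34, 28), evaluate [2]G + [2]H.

First 2G:
Repeated addition: build up to 2G.
2G: tangent at (33, 33): λ = (3·33² + 41)/(2·33) ≡ 18/19. 19⁻¹ ≡ 5 (mod 47), so λ ≡ 18·5 ≡ 43.
  x = λ² - 33 - 33 = 1849 - 66 ≡ 44; y = λ·(33 - 44) - 33 ≡ 11. → (44, 11)
2G = (44, 11).
Next 2H:
Repeated addition: build up to 2H.
2H: tangent at (34, 28): λ = (3·34² + 41)/(2·28) ≡ 31/9. 9⁻¹ ≡ 21 (mod 47) since 9·21 = 189 ≡ 1, so λ ≡ 31·21 ≡ 40.
  x = λ² - 34 - 34 = 1600 - 68 ≡ 28; y = λ·(34 - 28) - 28 ≡ 24. → (28, 24)
2H = (28, 24).
Finally 2G + 2H:
(44, 11) + (28, 24). λ = (24 - 11)/(28 - 44) ≡ 13/31 mod 47. 31⁻¹ ≡ 44 (mod 47), so λ ≡ 8.
  x = λ² - 44 - 28 = 64 - 72 ≡ 39; y = λ·(44 - 39) - 11 ≡ 29. → (39, 29)

(39, 29)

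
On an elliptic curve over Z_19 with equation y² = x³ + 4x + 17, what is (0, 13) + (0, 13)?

(17, 18)

tangent at (0, 13): λ = (3·0² + 4)/(2·13) ≡ 4/7. 7⁻¹ ≡ 11 (mod 19) since 7·11 = 77 ≡ 1, so λ ≡ 4·11 ≡ 6.
  x = λ² - 0 - 0 = 36 - 0 ≡ 17; y = λ·(0 - 17) - 13 ≡ 18. → (17, 18)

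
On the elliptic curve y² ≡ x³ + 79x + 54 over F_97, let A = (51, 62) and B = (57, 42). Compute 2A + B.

First 2A:
Repeated addition: build up to 2A.
2A: tangent at (51, 62): λ = (3·51² + 79)/(2·62) ≡ 25/27. 27⁻¹ ≡ 18 (mod 97), so λ ≡ 25·18 ≡ 62.
  x = λ² - 51 - 51 = 3844 - 102 ≡ 56; y = λ·(51 - 56) - 62 ≡ 16. → (56, 16)
2A = (56, 16).
Finally 2A + B:
(56, 16) + (57, 42). λ = (42 - 16)/(57 - 56) ≡ 26/1 mod 97. 1⁻¹ ≡ 1 (mod 97), so λ ≡ 26.
  x = λ² - 56 - 57 = 676 - 113 ≡ 78; y = λ·(56 - 78) - 16 ≡ 91. → (78, 91)

(78, 91)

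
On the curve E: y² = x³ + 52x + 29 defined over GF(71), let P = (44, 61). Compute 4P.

(0, 61)

Repeated addition: build up to 4P.
2P: tangent at (44, 61): λ = (3·44² + 52)/(2·61) ≡ 38/51. 51⁻¹ ≡ 39 (mod 71) since 51·39 = 1989 ≡ 1, so λ ≡ 38·39 ≡ 62.
  x = λ² - 44 - 44 = 3844 - 88 ≡ 64; y = λ·(44 - 64) - 61 ≡ 48. → (64, 48)
3P: (64, 48) + (44, 61). λ = (61 - 48)/(44 - 64) ≡ 13/51 mod 71. 51⁻¹ ≡ 39 (mod 71), so λ ≡ 10.
  x = λ² - 64 - 44 = 100 - 108 ≡ 63; y = λ·(64 - 63) - 48 ≡ 33. → (63, 33)
4P: (63, 33) + (44, 61). λ = (61 - 33)/(44 - 63) ≡ 28/52 mod 71. 52⁻¹ ≡ 56 (mod 71), so λ ≡ 6.
  x = λ² - 63 - 44 = 36 - 107 ≡ 0; y = λ·(63 - 0) - 33 ≡ 61. → (0, 61)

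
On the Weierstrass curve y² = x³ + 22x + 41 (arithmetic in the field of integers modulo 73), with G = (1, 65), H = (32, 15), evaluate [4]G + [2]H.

First 4G:
Double-and-add on 4 = (100)₂. Start with G = (1, 65) for the leading 1-bit.
double: tangent at (1, 65): λ = (3·1² + 22)/(2·65) ≡ 25/57. 57⁻¹ ≡ 41 (mod 73) since 57·41 = 2337 ≡ 1, so λ ≡ 25·41 ≡ 3.
  x = λ² - 1 - 1 = 9 - 2 ≡ 7; y = λ·(1 - 7) - 65 ≡ 63. → (7, 63)
double: tangent at (7, 63): λ = (3·7² + 22)/(2·63) ≡ 23/53. 53⁻¹ ≡ 62 (mod 73) since 53·62 = 3286 ≡ 1, so λ ≡ 23·62 ≡ 39.
  x = λ² - 7 - 7 = 1521 - 14 ≡ 47; y = λ·(7 - 47) - 63 ≡ 56. → (47, 56)
4G = (47, 56).
Next 2H:
Repeated addition: build up to 2H.
2H: tangent at (32, 15): λ = (3·32² + 22)/(2·15) ≡ 28/30. 30⁻¹ ≡ 56 (mod 73) since 30·56 = 1680 ≡ 1, so λ ≡ 28·56 ≡ 35.
  x = λ² - 32 - 32 = 1225 - 64 ≡ 66; y = λ·(32 - 66) - 15 ≡ 36. → (66, 36)
2H = (66, 36).
Finally 4G + 2H:
(47, 56) + (66, 36). λ = (36 - 56)/(66 - 47) ≡ 53/19 mod 73. 19⁻¹ ≡ 50 (mod 73) since 19·50 = 950 ≡ 1, so λ ≡ 22.
  x = λ² - 47 - 66 = 484 - 113 ≡ 6; y = λ·(47 - 6) - 56 ≡ 43. → (6, 43)

(6, 43)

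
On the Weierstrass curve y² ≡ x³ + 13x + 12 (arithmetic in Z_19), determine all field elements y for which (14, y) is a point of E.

none

x³ + 13x + 12 = 2938 ≡ 12 (mod 19).
12 is a non-residue mod 19; no y exists.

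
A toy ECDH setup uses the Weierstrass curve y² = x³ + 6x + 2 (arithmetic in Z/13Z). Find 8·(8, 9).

(7, 7)

Write Q = (8, 9).
Repeated addition: build up to 8Q.
2Q: tangent at (8, 9): λ = (3·8² + 6)/(2·9) ≡ 3/5. 5⁻¹ ≡ 8 (mod 13) since 5·8 = 40 ≡ 1, so λ ≡ 3·8 ≡ 11.
  x = λ² - 8 - 8 = 121 - 16 ≡ 1; y = λ·(8 - 1) - 9 ≡ 3. → (1, 3)
3Q: (1, 3) + (8, 9). λ = (9 - 3)/(8 - 1) ≡ 6/7 mod 13. 7⁻¹ ≡ 2 (mod 13), so λ ≡ 12.
  x = λ² - 1 - 8 = 144 - 9 ≡ 5; y = λ·(1 - 5) - 3 ≡ 1. → (5, 1)
4Q: (5, 1) + (8, 9). λ = (9 - 1)/(8 - 5) ≡ 8/3 mod 13. 3⁻¹ ≡ 9 (mod 13), so λ ≡ 7.
  x = λ² - 5 - 8 = 49 - 13 ≡ 10; y = λ·(5 - 10) - 1 ≡ 3. → (10, 3)
5Q: (10, 3) + (8, 9). λ = (9 - 3)/(8 - 10) ≡ 6/11 mod 13. 11⁻¹ ≡ 6 (mod 13), so λ ≡ 10.
  x = λ² - 10 - 8 = 100 - 18 ≡ 4; y = λ·(10 - 4) - 3 ≡ 5. → (4, 5)
6Q: (4, 5) + (8, 9). λ = (9 - 5)/(8 - 4) ≡ 4/4 mod 13. 4⁻¹ ≡ 10 (mod 13) since 4·10 = 40 ≡ 1, so λ ≡ 1.
  x = λ² - 4 - 8 = 1 - 12 ≡ 2; y = λ·(4 - 2) - 5 ≡ 10. → (2, 10)
7Q: (2, 10) + (8, 9). λ = (9 - 10)/(8 - 2) ≡ 12/6 mod 13. 6⁻¹ ≡ 11 (mod 13), so λ ≡ 2.
  x = λ² - 2 - 8 = 4 - 10 ≡ 7; y = λ·(2 - 7) - 10 ≡ 6. → (7, 6)
8Q: (7, 6) + (8, 9). λ = (9 - 6)/(8 - 7) ≡ 3/1 mod 13. 1⁻¹ ≡ 1 (mod 13) since 1·1 = 1 ≡ 1, so λ ≡ 3.
  x = λ² - 7 - 8 = 9 - 15 ≡ 7; y = λ·(7 - 7) - 6 ≡ 7. → (7, 7)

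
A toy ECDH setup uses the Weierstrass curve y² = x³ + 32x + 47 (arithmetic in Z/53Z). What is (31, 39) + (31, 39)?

tangent at (31, 39): λ = (3·31² + 32)/(2·39) ≡ 0/25. 25⁻¹ ≡ 17 (mod 53), so λ ≡ 0·17 ≡ 0.
  x = λ² - 31 - 31 = 0 - 62 ≡ 44; y = λ·(31 - 44) - 39 ≡ 14. → (44, 14)

(44, 14)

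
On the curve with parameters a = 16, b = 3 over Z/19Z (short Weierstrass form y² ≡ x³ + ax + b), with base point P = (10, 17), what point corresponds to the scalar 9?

Repeated addition: build up to 9P.
2P: tangent at (10, 17): λ = (3·10² + 16)/(2·17) ≡ 12/15. 15⁻¹ ≡ 14 (mod 19) since 15·14 = 210 ≡ 1, so λ ≡ 12·14 ≡ 16.
  x = λ² - 10 - 10 = 256 - 20 ≡ 8; y = λ·(10 - 8) - 17 ≡ 15. → (8, 15)
3P: (8, 15) + (10, 17). λ = (17 - 15)/(10 - 8) ≡ 2/2 mod 19. 2⁻¹ ≡ 10 (mod 19) since 2·10 = 20 ≡ 1, so λ ≡ 1.
  x = λ² - 8 - 10 = 1 - 18 ≡ 2; y = λ·(8 - 2) - 15 ≡ 10. → (2, 10)
4P: (2, 10) + (10, 17). λ = (17 - 10)/(10 - 2) ≡ 7/8 mod 19. 8⁻¹ ≡ 12 (mod 19) since 8·12 = 96 ≡ 1, so λ ≡ 8.
  x = λ² - 2 - 10 = 64 - 12 ≡ 14; y = λ·(2 - 14) - 10 ≡ 8. → (14, 8)
5P: (14, 8) + (10, 17). λ = (17 - 8)/(10 - 14) ≡ 9/15 mod 19. 15⁻¹ ≡ 14 (mod 19), so λ ≡ 12.
  x = λ² - 14 - 10 = 144 - 24 ≡ 6; y = λ·(14 - 6) - 8 ≡ 12. → (6, 12)
6P: (6, 12) + (10, 17). λ = (17 - 12)/(10 - 6) ≡ 5/4 mod 19. 4⁻¹ ≡ 5 (mod 19) since 4·5 = 20 ≡ 1, so λ ≡ 6.
  x = λ² - 6 - 10 = 36 - 16 ≡ 1; y = λ·(6 - 1) - 12 ≡ 18. → (1, 18)
7P: (1, 18) + (10, 17). λ = (17 - 18)/(10 - 1) ≡ 18/9 mod 19. 9⁻¹ ≡ 17 (mod 19) since 9·17 = 153 ≡ 1, so λ ≡ 2.
  x = λ² - 1 - 10 = 4 - 11 ≡ 12; y = λ·(1 - 12) - 18 ≡ 17. → (12, 17)
8P: (12, 17) + (10, 17). λ = (17 - 17)/(10 - 12) ≡ 0/17 mod 19. 17⁻¹ ≡ 9 (mod 19) since 17·9 = 153 ≡ 1, so λ ≡ 0.
  x = λ² - 12 - 10 = 0 - 22 ≡ 16; y = λ·(12 - 16) - 17 ≡ 2. → (16, 2)
9P: (16, 2) + (10, 17). λ = (17 - 2)/(10 - 16) ≡ 15/13 mod 19. 13⁻¹ ≡ 3 (mod 19) since 13·3 = 39 ≡ 1, so λ ≡ 7.
  x = λ² - 16 - 10 = 49 - 26 ≡ 4; y = λ·(16 - 4) - 2 ≡ 6. → (4, 6)

(4, 6)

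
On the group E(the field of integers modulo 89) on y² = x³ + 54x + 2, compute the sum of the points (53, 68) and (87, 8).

(87, 81)

(53, 68) + (87, 8). λ = (8 - 68)/(87 - 53) ≡ 29/34 mod 89. 34⁻¹ ≡ 55 (mod 89), so λ ≡ 82.
  x = λ² - 53 - 87 = 6724 - 140 ≡ 87; y = λ·(53 - 87) - 68 ≡ 81. → (87, 81)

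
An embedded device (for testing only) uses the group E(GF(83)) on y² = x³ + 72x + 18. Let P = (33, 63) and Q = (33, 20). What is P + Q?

O

The two points share x = 33 and their y-coordinates satisfy 63 + 20 ≡ 0 (mod 83), so they are inverses. Their sum is O.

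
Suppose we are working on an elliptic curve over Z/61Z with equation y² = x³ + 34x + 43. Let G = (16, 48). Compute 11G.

Double-and-add on 11 = (1011)₂. Start with G = (16, 48) for the leading 1-bit.
double: tangent at (16, 48): λ = (3·16² + 34)/(2·48) ≡ 9/35. 35⁻¹ ≡ 7 (mod 61), so λ ≡ 9·7 ≡ 2.
  x = λ² - 16 - 16 = 4 - 32 ≡ 33; y = λ·(16 - 33) - 48 ≡ 40. → (33, 40)
double: tangent at (33, 40): λ = (3·33² + 34)/(2·40) ≡ 7/19. 19⁻¹ ≡ 45 (mod 61), so λ ≡ 7·45 ≡ 10.
  x = λ² - 33 - 33 = 100 - 66 ≡ 34; y = λ·(33 - 34) - 40 ≡ 11. → (34, 11)
add G: (34, 11) + (16, 48). λ = (48 - 11)/(16 - 34) ≡ 37/43 mod 61. 43⁻¹ ≡ 44 (mod 61), so λ ≡ 42.
  x = λ² - 34 - 16 = 1764 - 50 ≡ 6; y = λ·(34 - 6) - 11 ≡ 6. → (6, 6)
double: tangent at (6, 6): λ = (3·6² + 34)/(2·6) ≡ 20/12. 12⁻¹ ≡ 56 (mod 61), so λ ≡ 20·56 ≡ 22.
  x = λ² - 6 - 6 = 484 - 12 ≡ 45; y = λ·(6 - 45) - 6 ≡ 51. → (45, 51)
add G: (45, 51) + (16, 48). λ = (48 - 51)/(16 - 45) ≡ 58/32 mod 61. 32⁻¹ ≡ 21 (mod 61), so λ ≡ 59.
  x = λ² - 45 - 16 = 3481 - 61 ≡ 4; y = λ·(45 - 4) - 51 ≡ 50. → (4, 50)

(4, 50)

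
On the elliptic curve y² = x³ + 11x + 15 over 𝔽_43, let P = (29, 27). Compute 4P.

(40, 27)

Double-and-add on 4 = (100)₂. Start with P = (29, 27) for the leading 1-bit.
double: tangent at (29, 27): λ = (3·29² + 11)/(2·27) ≡ 40/11. 11⁻¹ ≡ 4 (mod 43), so λ ≡ 40·4 ≡ 31.
  x = λ² - 29 - 29 = 961 - 58 ≡ 0; y = λ·(29 - 0) - 27 ≡ 12. → (0, 12)
double: tangent at (0, 12): λ = (3·0² + 11)/(2·12) ≡ 11/24. 24⁻¹ ≡ 9 (mod 43), so λ ≡ 11·9 ≡ 13.
  x = λ² - 0 - 0 = 169 - 0 ≡ 40; y = λ·(0 - 40) - 12 ≡ 27. → (40, 27)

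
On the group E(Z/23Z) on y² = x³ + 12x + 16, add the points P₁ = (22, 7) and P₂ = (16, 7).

(8, 16)

(22, 7) + (16, 7). λ = (7 - 7)/(16 - 22) ≡ 0/17 mod 23. 17⁻¹ ≡ 19 (mod 23), so λ ≡ 0.
  x = λ² - 22 - 16 = 0 - 38 ≡ 8; y = λ·(22 - 8) - 7 ≡ 16. → (8, 16)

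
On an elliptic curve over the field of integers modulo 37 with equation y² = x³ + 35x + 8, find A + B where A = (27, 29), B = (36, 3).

(23, 17)

(27, 29) + (36, 3). λ = (3 - 29)/(36 - 27) ≡ 11/9 mod 37. 9⁻¹ ≡ 33 (mod 37), so λ ≡ 30.
  x = λ² - 27 - 36 = 900 - 63 ≡ 23; y = λ·(27 - 23) - 29 ≡ 17. → (23, 17)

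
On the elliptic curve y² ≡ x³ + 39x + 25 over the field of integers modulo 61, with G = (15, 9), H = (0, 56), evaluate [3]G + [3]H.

First 3G:
Repeated addition: build up to 3G.
2G: tangent at (15, 9): λ = (3·15² + 39)/(2·9) ≡ 43/18. 18⁻¹ ≡ 17 (mod 61) since 18·17 = 306 ≡ 1, so λ ≡ 43·17 ≡ 60.
  x = λ² - 15 - 15 = 3600 - 30 ≡ 32; y = λ·(15 - 32) - 9 ≡ 8. → (32, 8)
3G: (32, 8) + (15, 9). λ = (9 - 8)/(15 - 32) ≡ 1/44 mod 61. 44⁻¹ ≡ 43 (mod 61) since 44·43 = 1892 ≡ 1, so λ ≡ 43.
  x = λ² - 32 - 15 = 1849 - 47 ≡ 33; y = λ·(32 - 33) - 8 ≡ 10. → (33, 10)
3G = (33, 10).
Next 3H:
Repeated addition: build up to 3H.
2H: tangent at (0, 56): λ = (3·0² + 39)/(2·56) ≡ 39/51. 51⁻¹ ≡ 6 (mod 61), so λ ≡ 39·6 ≡ 51.
  x = λ² - 0 - 0 = 2601 - 0 ≡ 39; y = λ·(0 - 39) - 56 ≡ 29. → (39, 29)
3H: (39, 29) + (0, 56). λ = (56 - 29)/(0 - 39) ≡ 27/22 mod 61. 22⁻¹ ≡ 25 (mod 61), so λ ≡ 4.
  x = λ² - 39 - 0 = 16 - 39 ≡ 38; y = λ·(39 - 38) - 29 ≡ 36. → (38, 36)
3H = (38, 36).
Finally 3G + 3H:
(33, 10) + (38, 36). λ = (36 - 10)/(38 - 33) ≡ 26/5 mod 61. 5⁻¹ ≡ 49 (mod 61), so λ ≡ 54.
  x = λ² - 33 - 38 = 2916 - 71 ≡ 39; y = λ·(33 - 39) - 10 ≡ 32. → (39, 32)

(39, 32)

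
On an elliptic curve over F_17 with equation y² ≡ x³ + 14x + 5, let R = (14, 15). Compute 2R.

tangent at (14, 15): λ = (3·14² + 14)/(2·15) ≡ 7/13. 13⁻¹ ≡ 4 (mod 17), so λ ≡ 7·4 ≡ 11.
  x = λ² - 14 - 14 = 121 - 28 ≡ 8; y = λ·(14 - 8) - 15 ≡ 0. → (8, 0)

(8, 0)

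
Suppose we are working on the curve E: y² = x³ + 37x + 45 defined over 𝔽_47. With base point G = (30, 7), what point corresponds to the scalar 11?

Double-and-add on 11 = (1011)₂. Start with G = (30, 7) for the leading 1-bit.
double: tangent at (30, 7): λ = (3·30² + 37)/(2·7) ≡ 11/14. 14⁻¹ ≡ 37 (mod 47), so λ ≡ 11·37 ≡ 31.
  x = λ² - 30 - 30 = 961 - 60 ≡ 8; y = λ·(30 - 8) - 7 ≡ 17. → (8, 17)
double: tangent at (8, 17): λ = (3·8² + 37)/(2·17) ≡ 41/34. 34⁻¹ ≡ 18 (mod 47), so λ ≡ 41·18 ≡ 33.
  x = λ² - 8 - 8 = 1089 - 16 ≡ 39; y = λ·(8 - 39) - 17 ≡ 41. → (39, 41)
add G: (39, 41) + (30, 7). λ = (7 - 41)/(30 - 39) ≡ 13/38 mod 47. 38⁻¹ ≡ 26 (mod 47) since 38·26 = 988 ≡ 1, so λ ≡ 9.
  x = λ² - 39 - 30 = 81 - 69 ≡ 12; y = λ·(39 - 12) - 41 ≡ 14. → (12, 14)
double: tangent at (12, 14): λ = (3·12² + 37)/(2·14) ≡ 46/28. 28⁻¹ ≡ 42 (mod 47), so λ ≡ 46·42 ≡ 5.
  x = λ² - 12 - 12 = 25 - 24 ≡ 1; y = λ·(12 - 1) - 14 ≡ 41. → (1, 41)
add G: (1, 41) + (30, 7). λ = (7 - 41)/(30 - 1) ≡ 13/29 mod 47. 29⁻¹ ≡ 13 (mod 47), so λ ≡ 28.
  x = λ² - 1 - 30 = 784 - 31 ≡ 1; y = λ·(1 - 1) - 41 ≡ 6. → (1, 6)

(1, 6)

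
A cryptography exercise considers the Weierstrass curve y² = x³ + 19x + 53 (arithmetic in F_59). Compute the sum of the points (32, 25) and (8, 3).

(32, 25) + (8, 3). λ = (3 - 25)/(8 - 32) ≡ 37/35 mod 59. 35⁻¹ ≡ 27 (mod 59) since 35·27 = 945 ≡ 1, so λ ≡ 55.
  x = λ² - 32 - 8 = 3025 - 40 ≡ 35; y = λ·(32 - 35) - 25 ≡ 46. → (35, 46)

(35, 46)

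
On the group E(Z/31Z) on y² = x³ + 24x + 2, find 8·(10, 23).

(10, 8)

Write P = (10, 23).
Repeated addition: build up to 8P.
2P: tangent at (10, 23): λ = (3·10² + 24)/(2·23) ≡ 14/15. 15⁻¹ ≡ 29 (mod 31), so λ ≡ 14·29 ≡ 3.
  x = λ² - 10 - 10 = 9 - 20 ≡ 20; y = λ·(10 - 20) - 23 ≡ 9. → (20, 9)
3P: (20, 9) + (10, 23). λ = (23 - 9)/(10 - 20) ≡ 14/21 mod 31. 21⁻¹ ≡ 3 (mod 31), so λ ≡ 11.
  x = λ² - 20 - 10 = 121 - 30 ≡ 29; y = λ·(20 - 29) - 9 ≡ 16. → (29, 16)
4P: (29, 16) + (10, 23). λ = (23 - 16)/(10 - 29) ≡ 7/12 mod 31. 12⁻¹ ≡ 13 (mod 31), so λ ≡ 29.
  x = λ² - 29 - 10 = 841 - 39 ≡ 27; y = λ·(29 - 27) - 16 ≡ 11. → (27, 11)
5P: (27, 11) + (10, 23). λ = (23 - 11)/(10 - 27) ≡ 12/14 mod 31. 14⁻¹ ≡ 20 (mod 31), so λ ≡ 23.
  x = λ² - 27 - 10 = 529 - 37 ≡ 27; y = λ·(27 - 27) - 11 ≡ 20. → (27, 20)
6P: (27, 20) + (10, 23). λ = (23 - 20)/(10 - 27) ≡ 3/14 mod 31. 14⁻¹ ≡ 20 (mod 31) since 14·20 = 280 ≡ 1, so λ ≡ 29.
  x = λ² - 27 - 10 = 841 - 37 ≡ 29; y = λ·(27 - 29) - 20 ≡ 15. → (29, 15)
7P: (29, 15) + (10, 23). λ = (23 - 15)/(10 - 29) ≡ 8/12 mod 31. 12⁻¹ ≡ 13 (mod 31), so λ ≡ 11.
  x = λ² - 29 - 10 = 121 - 39 ≡ 20; y = λ·(29 - 20) - 15 ≡ 22. → (20, 22)
8P: (20, 22) + (10, 23). λ = (23 - 22)/(10 - 20) ≡ 1/21 mod 31. 21⁻¹ ≡ 3 (mod 31) since 21·3 = 63 ≡ 1, so λ ≡ 3.
  x = λ² - 20 - 10 = 9 - 30 ≡ 10; y = λ·(20 - 10) - 22 ≡ 8. → (10, 8)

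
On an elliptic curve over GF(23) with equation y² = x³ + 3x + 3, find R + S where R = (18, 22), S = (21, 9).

(18, 22) + (21, 9). λ = (9 - 22)/(21 - 18) ≡ 10/3 mod 23. 3⁻¹ ≡ 8 (mod 23) since 3·8 = 24 ≡ 1, so λ ≡ 11.
  x = λ² - 18 - 21 = 121 - 39 ≡ 13; y = λ·(18 - 13) - 22 ≡ 10. → (13, 10)

(13, 10)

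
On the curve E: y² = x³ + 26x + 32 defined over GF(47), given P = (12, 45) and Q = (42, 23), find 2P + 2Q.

First 2P:
Repeated addition: build up to 2P.
2P: tangent at (12, 45): λ = (3·12² + 26)/(2·45) ≡ 35/43. 43⁻¹ ≡ 35 (mod 47), so λ ≡ 35·35 ≡ 3.
  x = λ² - 12 - 12 = 9 - 24 ≡ 32; y = λ·(12 - 32) - 45 ≡ 36. → (32, 36)
2P = (32, 36).
Next 2Q:
Repeated addition: build up to 2Q.
2Q: tangent at (42, 23): λ = (3·42² + 26)/(2·23) ≡ 7/46. 46⁻¹ ≡ 46 (mod 47) since 46·46 = 2116 ≡ 1, so λ ≡ 7·46 ≡ 40.
  x = λ² - 42 - 42 = 1600 - 84 ≡ 12; y = λ·(42 - 12) - 23 ≡ 2. → (12, 2)
2Q = (12, 2).
Finally 2P + 2Q:
(32, 36) + (12, 2). λ = (2 - 36)/(12 - 32) ≡ 13/27 mod 47. 27⁻¹ ≡ 7 (mod 47) since 27·7 = 189 ≡ 1, so λ ≡ 44.
  x = λ² - 32 - 12 = 1936 - 44 ≡ 12; y = λ·(32 - 12) - 36 ≡ 45. → (12, 45)

(12, 45)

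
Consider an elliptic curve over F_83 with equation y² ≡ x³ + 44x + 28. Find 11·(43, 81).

(46, 28)

Write G = (43, 81).
Double-and-add on 11 = (1011)₂. Start with G = (43, 81) for the leading 1-bit.
double: tangent at (43, 81): λ = (3·43² + 44)/(2·81) ≡ 30/79. 79⁻¹ ≡ 62 (mod 83), so λ ≡ 30·62 ≡ 34.
  x = λ² - 43 - 43 = 1156 - 86 ≡ 74; y = λ·(43 - 74) - 81 ≡ 27. → (74, 27)
double: tangent at (74, 27): λ = (3·74² + 44)/(2·27) ≡ 38/54. 54⁻¹ ≡ 20 (mod 83) since 54·20 = 1080 ≡ 1, so λ ≡ 38·20 ≡ 13.
  x = λ² - 74 - 74 = 169 - 148 ≡ 21; y = λ·(74 - 21) - 27 ≡ 81. → (21, 81)
add G: (21, 81) + (43, 81). λ = (81 - 81)/(43 - 21) ≡ 0/22 mod 83. 22⁻¹ ≡ 34 (mod 83), so λ ≡ 0.
  x = λ² - 21 - 43 = 0 - 64 ≡ 19; y = λ·(21 - 19) - 81 ≡ 2. → (19, 2)
double: tangent at (19, 2): λ = (3·19² + 44)/(2·2) ≡ 48/4. 4⁻¹ ≡ 21 (mod 83), so λ ≡ 48·21 ≡ 12.
  x = λ² - 19 - 19 = 144 - 38 ≡ 23; y = λ·(19 - 23) - 2 ≡ 33. → (23, 33)
add G: (23, 33) + (43, 81). λ = (81 - 33)/(43 - 23) ≡ 48/20 mod 83. 20⁻¹ ≡ 54 (mod 83), so λ ≡ 19.
  x = λ² - 23 - 43 = 361 - 66 ≡ 46; y = λ·(23 - 46) - 33 ≡ 28. → (46, 28)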